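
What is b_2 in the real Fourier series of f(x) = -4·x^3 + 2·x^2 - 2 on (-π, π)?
b_2 = (1/π) ∫_{-π}^{π} f(x)·sin(2x) dx.
Evaluate the integral (use parity and integration by parts as needed): b_2 = -6 + 4·π^2.

Final answer: -6 + 4·π^2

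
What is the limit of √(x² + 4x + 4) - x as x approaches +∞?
As x → +∞: multiply by the conjugate to get (4x+4)/(√(x²+4x+4)+x); the denominator ~ 2x, so the limit is 4/2 = 2.
Limit = 2.

Final answer: 2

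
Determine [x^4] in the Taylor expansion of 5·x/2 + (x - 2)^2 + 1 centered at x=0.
Expand to order 4: 5·x/2 + (x - 2)^2 + 1 = x^2 - 3·x/2 + 5 + O(x^5).
The coefficient of x^4 is 0.

Final answer: 0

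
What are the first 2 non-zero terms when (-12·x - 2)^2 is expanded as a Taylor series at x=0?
48·x + 4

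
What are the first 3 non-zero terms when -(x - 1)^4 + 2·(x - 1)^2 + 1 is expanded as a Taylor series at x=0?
4·x^3 - 4·x^2 + 2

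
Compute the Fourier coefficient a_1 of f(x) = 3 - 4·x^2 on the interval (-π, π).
a_1 = (1/π) ∫_{-π}^{π} f(x)·cos(1x) dx.
Evaluate the integral (use parity and integration by parts as needed): a_1 = 16.

Final answer: 16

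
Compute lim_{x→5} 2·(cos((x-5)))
Direct substitution at x = 5 gives 2.

Final answer: 2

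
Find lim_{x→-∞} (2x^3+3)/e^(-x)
This is an ∞/∞ indeterminate form as x → -∞.
Compare growth rates of the dominant terms (exponentials ≫ polynomials ≫ logarithms), or apply L'Hôpital's rule; the quotient → 0.
Limit = 0.

Final answer: 0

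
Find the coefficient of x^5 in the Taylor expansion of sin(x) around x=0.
Expand to order 5: sin(x) = x^5/120 - x^3/6 + x + O(x^6).
The coefficient of x^5 is 1/120.

Final answer: 1/120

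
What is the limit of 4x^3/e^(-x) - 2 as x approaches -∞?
The quotient is an ∞/∞ indeterminate form as x → -∞.
Compare growth rates of the dominant terms (exponentials ≫ polynomials ≫ logarithms), or apply L'Hôpital's rule; the quotient → 0.
Adding the constant: 0 - 2 = -2. Limit = -2.

Final answer: -2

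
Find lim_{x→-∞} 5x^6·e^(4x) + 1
The product is a 0·∞ indeterminate form at x → -∞.
Rewrite the product as 5x^6 / e^(-4x) (an ∞/∞ form) and apply L'Hôpital, or use the standard hierarchy e^(4|x|) ≫ |x^6| as x → -∞.
The indeterminate product → 0, so the limit = 1.

Final answer: 1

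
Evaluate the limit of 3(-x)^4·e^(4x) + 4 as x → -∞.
The product is a 0·∞ indeterminate form at x → -∞.
Rewrite the product as 3(-x)^4 / e^(-4x) (an ∞/∞ form) and apply L'Hôpital, or use the standard hierarchy e^(4|x|) ≫ |(-x)^4| as x → -∞.
The indeterminate product → 0, so the limit = 4.

Final answer: 4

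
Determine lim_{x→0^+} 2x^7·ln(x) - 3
The product is a 0·∞ indeterminate form at x → 0⁺.
Rewrite the product as 2·ln(x) / x^(-7) and apply L'Hôpital, or use the standard hierarchy x^(-7) ≫ |ln x| as x → 0⁺.
The indeterminate product → 0, so the limit = -3.

Final answer: -3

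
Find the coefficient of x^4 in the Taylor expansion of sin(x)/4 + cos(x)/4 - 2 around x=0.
Expand to order 4: sin(x)/4 + cos(x)/4 - 2 = x^4/96 - x^3/24 - x^2/8 + x/4 - 7/4 + O(x^5).
The coefficient of x^4 is 1/96.

Final answer: 1/96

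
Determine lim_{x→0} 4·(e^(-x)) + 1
Direct substitution at x = 0 gives 5.

Final answer: 5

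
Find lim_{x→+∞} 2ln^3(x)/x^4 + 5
The quotient is an ∞/∞ indeterminate form as x → +∞.
The polynomial denominator x^4 dominates the logarithmic numerator (any positive power of x ≫ ln^3(x) as x → ∞), so the quotient → 0.
Adding the constant: 0 + 5 = 5. Limit = 5.

Final answer: 5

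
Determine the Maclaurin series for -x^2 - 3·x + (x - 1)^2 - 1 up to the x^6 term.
-5·x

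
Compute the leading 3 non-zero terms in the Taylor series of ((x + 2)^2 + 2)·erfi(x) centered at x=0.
6·x^3/√(π) + 8·x^2/√(π) + 12·x/√(π)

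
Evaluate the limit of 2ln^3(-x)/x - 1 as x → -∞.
The quotient is an ∞/∞ indeterminate form as x → -∞.
Compare growth rates of the dominant terms (exponentials ≫ polynomials ≫ logarithms), or apply L'Hôpital's rule; the quotient → 0.
Adding the constant: 0 - 1 = -1. Limit = -1.

Final answer: -1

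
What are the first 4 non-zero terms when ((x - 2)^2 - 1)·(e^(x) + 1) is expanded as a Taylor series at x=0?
-x^3/2 - x^2/2 - 5·x + 6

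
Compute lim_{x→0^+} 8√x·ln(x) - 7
The product is a 0·∞ indeterminate form at x → 0⁺.
Rewrite the product as 8·ln(x) / x^(-1/2) and apply L'Hôpital, or use the standard hierarchy x^(-1/2) ≫ |ln x| as x → 0⁺.
The indeterminate product → 0, so the limit = -7.

Final answer: -7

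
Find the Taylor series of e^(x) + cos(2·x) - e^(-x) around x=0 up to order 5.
x^5/60 + 2·x^4/3 + x^3/3 - 2·x^2 + 2·x + 1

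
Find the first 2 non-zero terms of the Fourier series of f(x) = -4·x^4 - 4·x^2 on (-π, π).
(-176 + 32·π^2)·cos(x) - 4·π^4/5 - 4·π^2/3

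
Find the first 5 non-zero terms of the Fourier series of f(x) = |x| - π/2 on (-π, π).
-4·cos(x)/π - 4·cos(3·x)/(9·π) - 4·cos(5·x)/(25·π) - 4·cos(7·x)/(49·π) - 4·cos(9·x)/(81·π)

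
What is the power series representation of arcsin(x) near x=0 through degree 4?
x^3/6 + x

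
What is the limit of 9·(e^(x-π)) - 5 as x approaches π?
Direct substitution at x = π gives 4.

Final answer: 4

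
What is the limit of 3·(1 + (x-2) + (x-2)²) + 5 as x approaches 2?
Direct substitution at x = 2 gives 8.

Final answer: 8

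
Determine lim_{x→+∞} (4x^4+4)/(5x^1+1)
This is an ∞/∞ indeterminate form as x → +∞.
Divide numerator and denominator by x^4 and let the lower-order terms vanish; the numerator's degree 4 exceeds the denominator's degree 1, so the quotient diverges.
Limit = ∞.

Final answer: ∞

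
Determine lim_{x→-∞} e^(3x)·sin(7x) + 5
Evaluate the dominant behaviour as x → -∞; each term tends to a finite value or vanishes.
Limit = 5.

Final answer: 5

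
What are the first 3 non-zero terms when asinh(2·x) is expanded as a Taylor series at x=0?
12·x^5/5 - 4·x^3/3 + 2·x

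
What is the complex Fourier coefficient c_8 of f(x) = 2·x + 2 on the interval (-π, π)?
Compute the real Fourier coefficients first: a_8 = 0, b_8 = -1/2.
Then c_8 = (a_8 − i·b_8)/2 = i/4.

Final answer: i/4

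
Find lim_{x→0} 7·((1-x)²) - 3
Direct substitution at x = 0 gives 4.

Final answer: 4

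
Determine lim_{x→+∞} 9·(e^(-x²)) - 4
Evaluate the dominant behaviour as x → +∞; each term tends to a finite value or vanishes.
Limit = -4.

Final answer: -4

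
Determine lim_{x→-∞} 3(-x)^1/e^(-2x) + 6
The quotient is an ∞/∞ indeterminate form as x → -∞.
Compare growth rates of the dominant terms (exponentials ≫ polynomials ≫ logarithms), or apply L'Hôpital's rule; the quotient → 0.
Adding the constant: 0 + 6 = 6. Limit = 6.

Final answer: 6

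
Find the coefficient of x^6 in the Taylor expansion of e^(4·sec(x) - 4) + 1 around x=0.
Expand to order 6: e^(4·sec(x) - 4) + 1 = 601·x^6/180 + 17·x^4/6 + 2·x^2 + 2 + O(x^7).
The coefficient of x^6 is 601/180.

Final answer: 601/180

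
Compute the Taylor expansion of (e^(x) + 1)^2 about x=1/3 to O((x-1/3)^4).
1 + e^(2/3) + 2·e^(1/3) + (2·e^(1/3) + 2·e^(2/3))·(x - 1/3) + (e^(1/3) + 5·e^(2/3) + 2·e^(5/3) + 9·e + 7·e^(4/3))·(x - 1/3)^2/(1 + e + 3·e^(1/3) + 3·e^(2/3)) + (e^(1/3) + 7·e^(2/3) + 4·e^(5/3) + 15·e + 13·e^(4/3))·(x - 1/3)^3/(3 + 3·e + 9·e^(1/3) + 9·e^(2/3))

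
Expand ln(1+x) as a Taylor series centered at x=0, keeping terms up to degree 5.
x^5/5 - x^4/4 + x^3/3 - x^2/2 + x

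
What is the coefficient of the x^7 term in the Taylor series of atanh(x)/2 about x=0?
Expand to order 7: atanh(x)/2 = x^7/14 + x^5/10 + x^3/6 + x/2 + O(x^8).
The coefficient of x^7 is 1/14.

Final answer: 1/14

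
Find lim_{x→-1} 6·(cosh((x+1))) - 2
Direct substitution at x = -1 gives 4.

Final answer: 4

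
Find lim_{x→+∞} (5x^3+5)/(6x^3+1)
This is an ∞/∞ indeterminate form as x → +∞.
Divide numerator and denominator by x^3 and let the lower-order terms vanish; the leading terms give 5/6.
Limit = 5/6.

Final answer: 5/6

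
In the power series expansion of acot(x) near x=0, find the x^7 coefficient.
Expand to order 7: acot(x) = x^7/7 - x^5/5 + x^3/3 - x + π/2 + O(x^8).
The coefficient of x^7 is 1/7.

Final answer: 1/7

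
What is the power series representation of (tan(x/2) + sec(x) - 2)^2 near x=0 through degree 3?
5·x^3/12 - 3·x^2/4 - x + 1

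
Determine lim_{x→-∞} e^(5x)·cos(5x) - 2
Evaluate the dominant behaviour as x → -∞; each term tends to a finite value or vanishes.
Limit = -2.

Final answer: -2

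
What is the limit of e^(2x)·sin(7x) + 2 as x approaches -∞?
Evaluate the dominant behaviour as x → -∞; each term tends to a finite value or vanishes.
Limit = 2.

Final answer: 2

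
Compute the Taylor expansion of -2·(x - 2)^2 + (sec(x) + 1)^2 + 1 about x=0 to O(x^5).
13·x^4/12 + 8·x - 3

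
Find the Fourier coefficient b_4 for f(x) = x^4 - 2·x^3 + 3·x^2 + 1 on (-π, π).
b_4 = (1/π) ∫_{-π}^{π} f(x)·sin(4x) dx.
Evaluate the integral (use parity and integration by parts as needed): b_4 = -3/8 + π^2.

Final answer: -3/8 + π^2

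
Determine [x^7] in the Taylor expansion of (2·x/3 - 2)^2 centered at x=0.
Expand to order 7: (2·x/3 - 2)^2 = 4·x^2/9 - 8·x/3 + 4 + O(x^8).
The coefficient of x^7 is 0.

Final answer: 0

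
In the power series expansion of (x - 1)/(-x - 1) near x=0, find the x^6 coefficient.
Expand to order 6: (x - 1)/(-x - 1) = 2·x^6 - 2·x^5 + 2·x^4 - 2·x^3 + 2·x^2 - 2·x + 1 + O(x^7).
The coefficient of x^6 is 2.

Final answer: 2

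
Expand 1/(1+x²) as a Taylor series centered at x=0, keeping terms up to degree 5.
x^4 - x^2 + 1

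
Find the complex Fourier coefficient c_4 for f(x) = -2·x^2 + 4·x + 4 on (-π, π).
Compute the real Fourier coefficients first: a_4 = -1/2, b_4 = -2.
Then c_4 = (a_4 − i·b_4)/2 = -1/4 + i.

Final answer: -1/4 + i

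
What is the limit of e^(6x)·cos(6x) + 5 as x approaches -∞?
Evaluate the dominant behaviour as x → -∞; each term tends to a finite value or vanishes.
Limit = 5.

Final answer: 5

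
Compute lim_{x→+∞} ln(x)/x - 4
Evaluate the dominant behaviour as x → +∞; each term tends to a finite value or vanishes.
Limit = -4.

Final answer: -4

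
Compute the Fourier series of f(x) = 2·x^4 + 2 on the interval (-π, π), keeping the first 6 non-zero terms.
(96 - 16·π^2)·cos(x) + (-6 + 4·π^2)·cos(2·x) + (32/27 - 16·π^2/9)·cos(3·x) + (-3/8 + π^2)·cos(4·x) + (96/625 - 16·π^2/25)·cos(5·x) + 2 + 2·π^4/5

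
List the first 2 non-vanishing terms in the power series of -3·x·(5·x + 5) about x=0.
-15·x^2 - 15·x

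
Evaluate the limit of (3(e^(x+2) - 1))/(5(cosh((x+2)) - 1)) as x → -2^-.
Both numerator and denominator → 0 as x → -2^-; this is a 0/0 indeterminate form.
Expand each to leading order near x = -2: numerator ~ 3·(x + 2), denominator ~ 5·(x + 2)^2/2.
The limit of the ratio is -∞.

Final answer: -∞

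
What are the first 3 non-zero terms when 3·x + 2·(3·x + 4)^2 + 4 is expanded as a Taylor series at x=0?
18·x^2 + 51·x + 36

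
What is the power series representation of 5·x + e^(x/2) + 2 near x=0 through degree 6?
x^6/46080 + x^5/3840 + x^4/384 + x^3/48 + x^2/8 + 11·x/2 + 3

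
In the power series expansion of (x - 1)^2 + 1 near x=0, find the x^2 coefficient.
Expand to order 2: (x - 1)^2 + 1 = x^2 - 2·x + 2 + O(x^3).
The coefficient of x^2 is 1.

Final answer: 1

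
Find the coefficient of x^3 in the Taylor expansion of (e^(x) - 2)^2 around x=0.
Expand to order 3: (e^(x) - 2)^2 = 2·x^3/3 - 2·x + 1 + O(x^4).
The coefficient of x^3 is 2/3.

Final answer: 2/3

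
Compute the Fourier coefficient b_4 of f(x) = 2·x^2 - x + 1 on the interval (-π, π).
b_4 = (1/π) ∫_{-π}^{π} f(x)·sin(4x) dx.
Evaluate the integral (use parity and integration by parts as needed): b_4 = 1/2.

Final answer: 1/2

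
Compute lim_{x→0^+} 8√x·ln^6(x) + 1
The product is a 0·∞ indeterminate form at x → 0⁺.
Rewrite the product as 8·ln^6(x) / x^(-1/2) and apply L'Hôpital, or use the standard hierarchy x^(-1/2) ≫ |ln x|^6 as x → 0⁺.
The indeterminate product → 0, so the limit = 1.

Final answer: 1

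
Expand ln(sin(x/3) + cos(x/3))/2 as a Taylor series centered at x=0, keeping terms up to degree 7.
122·x^7/688905 - 16·x^6/32805 + x^5/729 - x^4/243 + x^3/81 - x^2/18 + x/6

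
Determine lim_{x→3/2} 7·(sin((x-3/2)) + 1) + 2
Direct substitution at x = 3/2 gives 9.

Final answer: 9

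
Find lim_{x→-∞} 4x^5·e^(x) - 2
The product is a 0·∞ indeterminate form at x → -∞.
Rewrite the product as 4x^5 / e^(-x) (an ∞/∞ form) and apply L'Hôpital, or use the standard hierarchy e^(|x|) ≫ |x^5| as x → -∞.
The indeterminate product → 0, so the limit = -2.

Final answer: -2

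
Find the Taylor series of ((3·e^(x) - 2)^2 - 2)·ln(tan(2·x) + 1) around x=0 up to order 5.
-67·x^5/3 + 112·x^4/3 + 20·x^3/3 + 14·x^2 - 2·x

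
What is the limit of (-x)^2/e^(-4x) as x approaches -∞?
This is an ∞/∞ indeterminate form as x → -∞.
Compare growth rates of the dominant terms (exponentials ≫ polynomials ≫ logarithms), or apply L'Hôpital's rule; the quotient → 0.
Limit = 0.

Final answer: 0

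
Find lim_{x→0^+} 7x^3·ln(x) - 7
The product is a 0·∞ indeterminate form at x → 0⁺.
Rewrite the product as 7·ln(x) / x^(-3) and apply L'Hôpital, or use the standard hierarchy x^(-3) ≫ |ln x| as x → 0⁺.
The indeterminate product → 0, so the limit = -7.

Final answer: -7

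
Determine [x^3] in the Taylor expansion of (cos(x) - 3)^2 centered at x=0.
Expand to order 3: (cos(x) - 3)^2 = 2·x^2 + 4 + O(x^4).
The coefficient of x^3 is 0.

Final answer: 0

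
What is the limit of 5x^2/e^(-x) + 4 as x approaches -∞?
The quotient is an ∞/∞ indeterminate form as x → -∞.
Compare growth rates of the dominant terms (exponentials ≫ polynomials ≫ logarithms), or apply L'Hôpital's rule; the quotient → 0.
Adding the constant: 0 + 4 = 4. Limit = 4.

Final answer: 4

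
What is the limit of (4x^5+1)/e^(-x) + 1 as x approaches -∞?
The quotient is an ∞/∞ indeterminate form as x → -∞.
Compare growth rates of the dominant terms (exponentials ≫ polynomials ≫ logarithms), or apply L'Hôpital's rule; the quotient → 0.
Adding the constant: 0 + 1 = 1. Limit = 1.

Final answer: 1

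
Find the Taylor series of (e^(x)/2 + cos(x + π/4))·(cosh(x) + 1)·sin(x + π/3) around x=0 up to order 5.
x^5·(-23·√(3)/480 - √(2)/160 + √(6)/160 + 17/480) + x^4·(-7·√(3)/96 + √(2)/24 + 1/8 + 5·√(6)/96) + x^3·(-5·√(2)/24 - √(3)/24 + 7/24 + 5·√(6)/24) + x^2·(-3·√(6)/8 - √(2)/2 + √(3)/8 + 1/2) + x·(-√(6)/2 + 1/2 + √(2)/2 + √(3)/2) + √(3)/2 + √(6)/2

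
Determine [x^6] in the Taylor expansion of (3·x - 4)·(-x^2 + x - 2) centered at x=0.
Expand to order 6: (3·x - 4)·(-x^2 + x - 2) = -3·x^3 + 7·x^2 - 10·x + 8 + O(x^7).
The coefficient of x^6 is 0.

Final answer: 0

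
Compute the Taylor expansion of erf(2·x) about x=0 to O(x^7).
32·x^5/(5·√(π)) - 16·x^3/(3·√(π)) + 4·x/√(π)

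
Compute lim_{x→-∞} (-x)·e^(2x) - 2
The product is a 0·∞ indeterminate form at x → -∞.
Rewrite the product as (-x) / e^(-2x) (an ∞/∞ form) and apply L'Hôpital, or use the standard hierarchy e^(2|x|) ≫ |(-x)| as x → -∞.
The indeterminate product → 0, so the limit = -2.

Final answer: -2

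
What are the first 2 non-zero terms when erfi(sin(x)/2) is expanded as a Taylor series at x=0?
-x^3/(12·√(π)) + x/√(π)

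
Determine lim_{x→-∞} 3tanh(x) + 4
Evaluate the dominant behaviour as x → -∞; each term tends to a finite value or vanishes.
Limit = 1.

Final answer: 1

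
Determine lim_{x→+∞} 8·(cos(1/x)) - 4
Evaluate the dominant behaviour as x → +∞; each term tends to a finite value or vanishes.
Limit = 4.

Final answer: 4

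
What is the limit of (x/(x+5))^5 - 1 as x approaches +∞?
As x → +∞: x/(x+5) = 1/(1 + 5/x) → 1, and the 5th power of a limit-1 base also → 1; with the additive constant, 1 - 1 = 0.
Limit = 0.

Final answer: 0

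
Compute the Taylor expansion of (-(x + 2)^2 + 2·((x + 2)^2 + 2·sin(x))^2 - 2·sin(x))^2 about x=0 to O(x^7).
-37942·x^6/45 + 6496·x^5/3 + 10653·x^4 + 16724·x^3 + 12972·x^2 + 5040·x + 784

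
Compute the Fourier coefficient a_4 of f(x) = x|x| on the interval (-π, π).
a_4 = (1/π) ∫_{-π}^{π} f(x)·cos(4x) dx.
Evaluate the integral (use parity and integration by parts as needed): a_4 = 0.

Final answer: 0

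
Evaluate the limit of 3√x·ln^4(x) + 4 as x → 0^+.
The product is a 0·∞ indeterminate form at x → 0⁺.
Rewrite the product as 3·ln^4(x) / x^(-1/2) and apply L'Hôpital, or use the standard hierarchy x^(-1/2) ≫ |ln x|^4 as x → 0⁺.
The indeterminate product → 0, so the limit = 4.

Final answer: 4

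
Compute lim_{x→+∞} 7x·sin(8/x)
As x → +∞: let u = 8/x → 0⁺; then 7·x·sin(8/x) = 7·8·sin(u)/u → 7·8·1 = 56.
Limit = 56.

Final answer: 56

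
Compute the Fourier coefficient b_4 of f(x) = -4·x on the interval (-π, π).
b_4 = (1/π) ∫_{-π}^{π} f(x)·sin(4x) dx.
Evaluate the integral (use parity and integration by parts as needed): b_4 = 2.

Final answer: 2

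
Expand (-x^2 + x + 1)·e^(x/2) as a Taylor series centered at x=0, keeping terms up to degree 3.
-17·x^3/48 - 3·x^2/8 + 3·x/2 + 1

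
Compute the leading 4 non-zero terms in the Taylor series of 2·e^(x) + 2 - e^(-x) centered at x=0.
x^3/2 + x^2/2 + 3·x + 3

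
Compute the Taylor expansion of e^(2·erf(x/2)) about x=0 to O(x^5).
x^4·(-1/(3·π) + 2/(3·π^2)) + x^3·(-1/(6·√(π)) + 4/(3·π^(3/2))) + 2·x^2/π + 2·x/√(π) + 1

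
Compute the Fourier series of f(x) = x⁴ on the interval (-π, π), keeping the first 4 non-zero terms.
(48 - 8·π^2)·cos(x) + (-3 + 2·π^2)·cos(2·x) + (16/27 - 8·π^2/9)·cos(3·x) + π^4/5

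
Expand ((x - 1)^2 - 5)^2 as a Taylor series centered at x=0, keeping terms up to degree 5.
x^4 - 4·x^3 - 4·x^2 + 16·x + 16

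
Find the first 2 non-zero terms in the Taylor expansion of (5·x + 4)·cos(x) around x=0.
5·x + 4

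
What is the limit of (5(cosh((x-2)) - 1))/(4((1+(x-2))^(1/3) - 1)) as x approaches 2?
Both numerator and denominator → 0 as x → 2; this is a 0/0 indeterminate form.
Expand each to leading order near x = 2: numerator ~ 5·(x - 2)^2/2, denominator ~ 4·(x - 2)/3.
The limit of the ratio is 0.

Final answer: 0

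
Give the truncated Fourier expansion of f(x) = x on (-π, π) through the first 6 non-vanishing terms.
2·sin(x) - sin(2·x) + 2·sin(3·x)/3 - sin(4·x)/2 + 2·sin(5·x)/5 - sin(6·x)/3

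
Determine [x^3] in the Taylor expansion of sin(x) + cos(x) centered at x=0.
Expand to order 3: sin(x) + cos(x) = -x^3/6 - x^2/2 + x + 1 + O(x^4).
The coefficient of x^3 is -1/6.

Final answer: -1/6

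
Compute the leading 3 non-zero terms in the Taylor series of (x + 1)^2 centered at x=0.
x^2 + 2·x + 1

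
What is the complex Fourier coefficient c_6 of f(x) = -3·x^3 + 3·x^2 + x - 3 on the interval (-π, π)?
Compute the real Fourier coefficients first: a_6 = 1/3, b_6 = -1/2 + π^2.
Then c_6 = (a_6 − i·b_6)/2 = 1/6 - i·π^2/2 + i/4.

Final answer: 1/6 - i·π^2/2 + i/4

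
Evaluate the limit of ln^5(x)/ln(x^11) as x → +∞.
This is an ∞/∞ indeterminate form as x → +∞.
Write ln(x^11) = 11·ln(x), reducing the quotient to ln^4(x)/11 → ∞.
Limit = ∞.

Final answer: ∞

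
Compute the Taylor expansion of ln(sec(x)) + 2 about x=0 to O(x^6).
x^4/12 + x^2/2 + 2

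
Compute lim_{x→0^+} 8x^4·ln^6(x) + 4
The product is a 0·∞ indeterminate form at x → 0⁺.
Rewrite the product as 8·ln^6(x) / x^(-4) and apply L'Hôpital, or use the standard hierarchy x^(-4) ≫ |ln x|^6 as x → 0⁺.
The indeterminate product → 0, so the limit = 4.

Final answer: 4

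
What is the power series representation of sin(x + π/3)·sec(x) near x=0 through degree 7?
17·x^7/630 + x^5/15 + x^3/6 + x/2 + √(3)/2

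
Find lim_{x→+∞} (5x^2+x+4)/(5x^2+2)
This is an ∞/∞ indeterminate form as x → +∞.
Divide numerator and denominator by x^2 and let the lower-order terms vanish; the leading terms give 5/5 = 1.
Limit = 1.

Final answer: 1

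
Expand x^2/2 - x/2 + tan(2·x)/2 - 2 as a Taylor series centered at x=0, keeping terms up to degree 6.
32·x^5/15 + 4·x^3/3 + x^2/2 + x/2 - 2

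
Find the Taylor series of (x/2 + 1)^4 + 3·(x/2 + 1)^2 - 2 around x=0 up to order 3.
x^3/2 + 9·x^2/4 + 5·x + 2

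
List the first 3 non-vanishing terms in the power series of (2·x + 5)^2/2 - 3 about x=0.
2·x^2 + 10·x + 19/2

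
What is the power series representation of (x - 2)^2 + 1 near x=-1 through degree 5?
10 - 6·(x + 1) + (x + 1)^2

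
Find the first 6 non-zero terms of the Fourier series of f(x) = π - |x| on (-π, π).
4·cos(x)/π + 4·cos(3·x)/(9·π) + 4·cos(5·x)/(25·π) + 4·cos(7·x)/(49·π) + 4·cos(9·x)/(81·π) + π/2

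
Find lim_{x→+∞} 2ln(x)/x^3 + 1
The quotient is an ∞/∞ indeterminate form as x → +∞.
The polynomial denominator x^3 dominates the logarithmic numerator (any positive power of x ≫ ln(x) as x → ∞), so the quotient → 0.
Adding the constant: 0 + 1 = 1. Limit = 1.

Final answer: 1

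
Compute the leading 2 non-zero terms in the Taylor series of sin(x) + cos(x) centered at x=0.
x + 1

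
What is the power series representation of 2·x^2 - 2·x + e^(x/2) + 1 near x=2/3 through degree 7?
5/9 + e^(1/3) + (2/3 + e^(1/3)/2)·(x - 2/3) + (e^(1/3)/8 + 2)·(x - 2/3)^2 + e^(1/3)·(x - 2/3)^3/48 + e^(1/3)·(x - 2/3)^4/384 + e^(1/3)·(x - 2/3)^5/3840 + e^(1/3)·(x - 2/3)^6/46080 + e^(1/3)·(x - 2/3)^7/645120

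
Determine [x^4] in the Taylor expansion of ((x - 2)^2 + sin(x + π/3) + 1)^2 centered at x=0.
Expand to order 4: ((x - 2)^2 + sin(x + π/3) + 1)^2 = x^4·(√(3)/2 + 5)^2·((-√(3)/(4·(√(3)/2 + 5)) + 1/(√(3)/2 + 5))^2 + √(3)/(24·(√(3)/2 + 5)) + 7/(12·(√(3)/2 + 5)^2)) + x^3·(√(3)/2 + 5)^2·(-7·(-√(3)/(4·(√(3)/2 + 5)) + 1/(√(3)/2 + 5))/(√(3)/2 + 5) - 1/(6·(√(3)/2 + 5))) + x^2·(√(3)/2 + 5)^2·(-√(3)/(2·(√(3)/2 + 5)) + 2/(√(3)/2 + 5) + 49/(4·(√(3)/2 + 5)^2)) + x·(-35 - 7·√(3)/2) + (√(3)/2 + 5)^2 + O(x^5).
The coefficient of x^4 is (√(3)/2 + 5)^2·((-√(3)/(4·(√(3)/2 + 5)) + 1/(√(3)/2 + 5))^2 + √(3)/(24·(√(3)/2 + 5)) + 7/(12·(√(3)/2 + 5)^2)).

Final answer: (√(3)/2 + 5)^2·((-√(3)/(4·(√(3)/2 + 5)) + 1/(√(3)/2 + 5))^2 + √(3)/(24·(√(3)/2 + 5)) + 7/(12·(√(3)/2 + 5)^2))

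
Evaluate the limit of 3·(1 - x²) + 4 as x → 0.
Direct substitution at x = 0 gives 7.

Final answer: 7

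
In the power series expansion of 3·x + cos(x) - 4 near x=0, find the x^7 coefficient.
Expand to order 7: 3·x + cos(x) - 4 = -x^6/720 + x^4/24 - x^2/2 + 3·x - 3 + O(x^8).
The coefficient of x^7 is 0.

Final answer: 0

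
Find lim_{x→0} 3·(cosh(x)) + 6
Direct substitution at x = 0 gives 9.

Final answer: 9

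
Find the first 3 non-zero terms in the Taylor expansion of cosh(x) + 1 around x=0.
x^4/24 + x^2/2 + 2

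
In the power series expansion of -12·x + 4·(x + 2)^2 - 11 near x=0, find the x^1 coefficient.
Expand to order 1: -12·x + 4·(x + 2)^2 - 11 = 4·x + 5 + O(x^2).
The coefficient of x^1 is 4.

Final answer: 4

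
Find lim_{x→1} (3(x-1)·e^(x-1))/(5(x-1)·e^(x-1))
Both numerator and denominator → 0 as x → 1; this is a 0/0 indeterminate form.
Expand each to leading order near x = 1: numerator ~ 3·(x - 1), denominator ~ 5·(x - 1).
The limit of the ratio is 3/5.

Final answer: 3/5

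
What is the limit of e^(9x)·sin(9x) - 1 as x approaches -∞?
Evaluate the dominant behaviour as x → -∞; each term tends to a finite value or vanishes.
Limit = -1.

Final answer: -1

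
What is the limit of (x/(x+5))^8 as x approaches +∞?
As x → +∞: x/(x+5) = 1/(1 + 5/x) → 1, and the 8th power of a limit-1 base also → 1.
Limit = 1.

Final answer: 1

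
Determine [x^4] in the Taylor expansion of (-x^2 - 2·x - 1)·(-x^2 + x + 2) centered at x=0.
Expand to order 4: (-x^2 - 2·x - 1)·(-x^2 + x + 2) = x^4 + x^3 - 3·x^2 - 5·x - 2 + O(x^5).
The coefficient of x^4 is 1.

Final answer: 1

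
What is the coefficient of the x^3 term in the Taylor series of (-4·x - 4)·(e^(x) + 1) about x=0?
Expand to order 3: (-4·x - 4)·(e^(x) + 1) = -8·x^3/3 - 6·x^2 - 12·x - 8 + O(x^4).
The coefficient of x^3 is -8/3.

Final answer: -8/3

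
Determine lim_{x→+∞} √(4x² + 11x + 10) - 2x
As x → +∞: multiply by the conjugate to get (11x+10)/(√(4x²+11x+10)+2x); the denominator ~ 4x, so the limit is 11/4.
Limit = 11/4.

Final answer: 11/4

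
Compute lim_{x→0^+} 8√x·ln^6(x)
This is a 0·∞ indeterminate form at x → 0⁺.
Rewrite the product as 8·ln^6(x) / x^(-1/2) and apply L'Hôpital, or use the standard hierarchy x^(-1/2) ≫ |ln x|^6 as x → 0⁺.
The indeterminate product → 0, so the limit = 0.

Final answer: 0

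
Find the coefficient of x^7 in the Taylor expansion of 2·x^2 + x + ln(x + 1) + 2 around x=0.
Expand to order 7: 2·x^2 + x + ln(x + 1) + 2 = x^7/7 - x^6/6 + x^5/5 - x^4/4 + x^3/3 + 3·x^2/2 + 2·x + 2 + O(x^8).
The coefficient of x^7 is 1/7.

Final answer: 1/7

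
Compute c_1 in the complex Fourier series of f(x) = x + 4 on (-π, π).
Compute the real Fourier coefficients first: a_1 = 0, b_1 = 2.
Then c_1 = (a_1 − i·b_1)/2 = -i.

Final answer: -i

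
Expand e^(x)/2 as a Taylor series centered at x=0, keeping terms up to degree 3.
x^3/12 + x^2/4 + x/2 + 1/2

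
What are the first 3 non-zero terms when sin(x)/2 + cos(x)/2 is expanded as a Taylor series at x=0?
-x^2/4 + x/2 + 1/2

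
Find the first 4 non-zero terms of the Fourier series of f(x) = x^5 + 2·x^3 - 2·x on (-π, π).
(-36·π^2 + 2·π^4 + 212)·sin(x) + (-π^4 - 5/2 + 3·π^2)·sin(2·x) + (-4·π^2/27 - 100/81 + 2·π^4/3)·sin(3·x) + (-π^4/2 - 3·π^2/8 + 73/64)·sin(4·x)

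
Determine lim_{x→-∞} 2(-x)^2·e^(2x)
This is a 0·∞ indeterminate form at x → -∞.
Rewrite the product as 2(-x)^2 / e^(-2x) (an ∞/∞ form) and apply L'Hôpital, or use the standard hierarchy e^(2|x|) ≫ |(-x)^2| as x → -∞.
The indeterminate product → 0, so the limit = 0.

Final answer: 0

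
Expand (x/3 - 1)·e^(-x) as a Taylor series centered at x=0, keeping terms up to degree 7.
x^7/1512 - x^6/240 + x^5/45 - 7·x^4/72 + x^3/3 - 5·x^2/6 + 4·x/3 - 1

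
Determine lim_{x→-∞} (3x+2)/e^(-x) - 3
The quotient is an ∞/∞ indeterminate form as x → -∞.
Compare growth rates of the dominant terms (exponentials ≫ polynomials ≫ logarithms), or apply L'Hôpital's rule; the quotient → 0.
Adding the constant: 0 - 3 = -3. Limit = -3.

Final answer: -3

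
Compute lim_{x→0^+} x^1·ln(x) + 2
The product is a 0·∞ indeterminate form at x → 0⁺.
Rewrite the product as ln(x) / x^(-1) and apply L'Hôpital, or use the standard hierarchy x^(-1) ≫ |ln x| as x → 0⁺.
The indeterminate product → 0, so the limit = 2.

Final answer: 2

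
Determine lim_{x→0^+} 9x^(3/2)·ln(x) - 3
The product is a 0·∞ indeterminate form at x → 0⁺.
Rewrite the product as 9·ln(x) / x^(-3/2) and apply L'Hôpital, or use the standard hierarchy x^(-3/2) ≫ |ln x| as x → 0⁺.
The indeterminate product → 0, so the limit = -3.

Final answer: -3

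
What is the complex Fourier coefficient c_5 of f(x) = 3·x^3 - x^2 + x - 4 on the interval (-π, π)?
Compute the real Fourier coefficients first: a_5 = 4/25, b_5 = 14/125 + 6·π^2/5.
Then c_5 = (a_5 − i·b_5)/2 = 2/25 - 3·i·π^2/5 - 7·i/125.

Final answer: 2/25 - 3·i·π^2/5 - 7·i/125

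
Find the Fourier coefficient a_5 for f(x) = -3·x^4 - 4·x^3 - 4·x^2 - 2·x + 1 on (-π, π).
a_5 = (1/π) ∫_{-π}^{π} f(x)·cos(5x) dx.
Evaluate the integral (use parity and integration by parts as needed): a_5 = 256/625 + 24·π^2/25.

Final answer: 256/625 + 24·π^2/25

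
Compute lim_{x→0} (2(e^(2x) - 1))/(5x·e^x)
Both numerator and denominator → 0 as x → 0; this is a 0/0 indeterminate form.
Expand each to leading order near x = 0: numerator ~ 4·x, denominator ~ 5·x.
The limit of the ratio is 4/5.

Final answer: 4/5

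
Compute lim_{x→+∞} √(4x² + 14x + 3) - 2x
As x → +∞: multiply by the conjugate to get (14x+3)/(√(4x²+14x+3)+2x); the denominator ~ 4x, so the limit is 14/4 = 7/2.
Limit = 7/2.

Final answer: 7/2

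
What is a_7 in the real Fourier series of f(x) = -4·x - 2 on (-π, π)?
a_7 = (1/π) ∫_{-π}^{π} f(x)·cos(7x) dx.
Evaluate the integral (use parity and integration by parts as needed): a_7 = 0.

Final answer: 0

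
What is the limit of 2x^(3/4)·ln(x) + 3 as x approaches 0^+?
The product is a 0·∞ indeterminate form at x → 0⁺.
Rewrite the product as 2·ln(x) / x^(-3/4) and apply L'Hôpital, or use the standard hierarchy x^(-3/4) ≫ |ln x| as x → 0⁺.
The indeterminate product → 0, so the limit = 3.

Final answer: 3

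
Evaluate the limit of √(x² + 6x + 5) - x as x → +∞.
This is an ∞ − ∞ indeterminate form.
Multiply and divide by the conjugate √(x²+6x + 5) + x; the x² terms cancel, leaving (6x + 5)/(√(x²+6x + 5)+x) → 6/2 = 3.
Limit = 3.

Final answer: 3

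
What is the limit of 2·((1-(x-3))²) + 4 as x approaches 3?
Direct substitution at x = 3 gives 6.

Final answer: 6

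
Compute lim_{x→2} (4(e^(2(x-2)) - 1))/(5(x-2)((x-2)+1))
Both numerator and denominator → 0 as x → 2; this is a 0/0 indeterminate form.
Expand each to leading order near x = 2: numerator ~ 8·(x - 2), denominator ~ 5·(x - 2).
The limit of the ratio is 8/5.

Final answer: 8/5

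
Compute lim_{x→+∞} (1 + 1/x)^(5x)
As x → +∞: write (1 + 1/x)^(5x) = ((1 + 1/x)^x)^5 → (e^1)^5 = e^5.
Limit = e^(5).

Final answer: e^(5)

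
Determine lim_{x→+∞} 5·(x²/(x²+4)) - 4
Evaluate the dominant behaviour as x → +∞; each term tends to a finite value or vanishes.
Limit = 1.

Final answer: 1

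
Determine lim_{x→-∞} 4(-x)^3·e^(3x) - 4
The product is a 0·∞ indeterminate form at x → -∞.
Rewrite the product as 4(-x)^3 / e^(-3x) (an ∞/∞ form) and apply L'Hôpital, or use the standard hierarchy e^(3|x|) ≫ |(-x)^3| as x → -∞.
The indeterminate product → 0, so the limit = -4.

Final answer: -4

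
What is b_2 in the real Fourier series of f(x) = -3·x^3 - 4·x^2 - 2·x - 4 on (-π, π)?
b_2 = (1/π) ∫_{-π}^{π} f(x)·sin(2x) dx.
Evaluate the integral (use parity and integration by parts as needed): b_2 = -5/2 + 3·π^2.

Final answer: -5/2 + 3·π^2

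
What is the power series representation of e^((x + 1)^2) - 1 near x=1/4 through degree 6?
-1 + e^(25/16) + 5·e^(25/16)·(x - 1/4)/2 + 33·e^(25/16)·(x - 1/4)^2/8 + 245·e^(25/16)·(x - 1/4)^3/48 + 2017·e^(25/16)·(x - 1/4)^4/384 + 1195·e^(25/16)·(x - 1/4)^5/256 + 34061·e^(25/16)·(x - 1/4)^6/9216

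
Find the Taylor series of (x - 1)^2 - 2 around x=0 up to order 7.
x^2 - 2·x - 1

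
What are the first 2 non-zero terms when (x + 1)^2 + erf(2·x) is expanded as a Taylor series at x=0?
x·(2 + 4/√(π)) + 1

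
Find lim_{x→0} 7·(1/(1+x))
Direct substitution at x = 0 gives 7.

Final answer: 7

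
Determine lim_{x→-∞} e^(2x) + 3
Evaluate the dominant behaviour as x → -∞; each term tends to a finite value or vanishes.
Limit = 3.

Final answer: 3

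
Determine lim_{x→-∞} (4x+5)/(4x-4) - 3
Evaluate the dominant behaviour as x → -∞; each term tends to a finite value or vanishes.
Limit = -2.

Final answer: -2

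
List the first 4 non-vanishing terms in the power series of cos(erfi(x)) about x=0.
x^6·(-28/(45·π) - 4/(45·π^3) + 8/(9·π^2)) + x^4·(-4/(3·π) + 2/(3·π^2)) - 2·x^2/π + 1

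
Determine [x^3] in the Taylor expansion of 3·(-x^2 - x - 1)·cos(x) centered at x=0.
Expand to order 3: 3·(-x^2 - x - 1)·cos(x) = 3·x^3/2 - 3·x^2/2 - 3·x - 3 + O(x^4).
The coefficient of x^3 is 3/2.

Final answer: 3/2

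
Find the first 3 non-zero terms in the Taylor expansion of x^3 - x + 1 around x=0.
x^3 - x + 1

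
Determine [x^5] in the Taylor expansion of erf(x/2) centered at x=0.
Expand to order 5: erf(x/2) = x^5/(160·√(π)) - x^3/(12·√(π)) + x/√(π) + O(x^6).
The coefficient of x^5 is 1/(160·√(π)).

Final answer: 1/(160·√(π))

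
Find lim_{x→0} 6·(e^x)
Direct substitution at x = 0 gives 6.

Final answer: 6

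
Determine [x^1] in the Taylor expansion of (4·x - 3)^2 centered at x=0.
Expand to order 1: (4·x - 3)^2 = 9 - 24·x + O(x^2).
The coefficient of x^1 is -24.

Final answer: -24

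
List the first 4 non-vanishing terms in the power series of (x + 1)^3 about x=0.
x^3 + 3·x^2 + 3·x + 1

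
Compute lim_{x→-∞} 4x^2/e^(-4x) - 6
The quotient is an ∞/∞ indeterminate form as x → -∞.
Compare growth rates of the dominant terms (exponentials ≫ polynomials ≫ logarithms), or apply L'Hôpital's rule; the quotient → 0.
Adding the constant: 0 - 6 = -6. Limit = -6.

Final answer: -6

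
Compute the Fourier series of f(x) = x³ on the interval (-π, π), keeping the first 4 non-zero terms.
(-12 + 2·π^2)·sin(x) + (3/2 - π^2)·sin(2·x) + (-4/9 + 2·π^2/3)·sin(3·x) + (3/16 - π^2/2)·sin(4·x)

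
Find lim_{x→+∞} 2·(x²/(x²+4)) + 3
Evaluate the dominant behaviour as x → +∞; each term tends to a finite value or vanishes.
Limit = 5.

Final answer: 5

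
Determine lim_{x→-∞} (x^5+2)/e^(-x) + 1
The quotient is an ∞/∞ indeterminate form as x → -∞.
Compare growth rates of the dominant terms (exponentials ≫ polynomials ≫ logarithms), or apply L'Hôpital's rule; the quotient → 0.
Adding the constant: 0 + 1 = 1. Limit = 1.

Final answer: 1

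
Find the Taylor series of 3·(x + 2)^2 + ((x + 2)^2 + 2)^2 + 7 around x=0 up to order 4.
x^4 + 8·x^3 + 31·x^2 + 60·x + 55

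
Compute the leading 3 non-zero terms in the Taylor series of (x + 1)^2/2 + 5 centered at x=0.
x^2/2 + x + 11/2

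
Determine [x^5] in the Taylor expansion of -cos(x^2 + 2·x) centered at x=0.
Expand to order 5: -cos(x^2 + 2·x) = -4·x^5/3 - x^4/6 + 2·x^3 + 2·x^2 - 1 + O(x^6).
The coefficient of x^5 is -4/3.

Final answer: -4/3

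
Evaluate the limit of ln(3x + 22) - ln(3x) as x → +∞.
This is an ∞ − ∞ indeterminate form.
Combine the logarithms: ln(3x+22) − ln(3x) = ln((3x+22)/(3x)) = ln(1 + 22/(3x)) → ln(1) = 0.
Limit = 0.

Final answer: 0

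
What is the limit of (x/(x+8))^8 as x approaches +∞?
As x → +∞: x/(x+8) = 1/(1 + 8/x) → 1, and the 8th power of a limit-1 base also → 1.
Limit = 1.

Final answer: 1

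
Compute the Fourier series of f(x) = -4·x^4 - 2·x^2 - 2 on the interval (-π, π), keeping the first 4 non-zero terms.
(-184 + 32·π^2)·cos(x) + (10 - 8·π^2)·cos(2·x) + (-40/27 + 32·π^2/9)·cos(3·x) - 4·π^4/5 - 2·π^2/3 - 2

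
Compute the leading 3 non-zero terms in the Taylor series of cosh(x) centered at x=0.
x^4/24 + x^2/2 + 1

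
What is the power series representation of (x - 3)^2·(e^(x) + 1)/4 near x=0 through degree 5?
-x^5/480 - x^4/32 - x^3/8 + x^2/8 - 3·x/4 + 9/2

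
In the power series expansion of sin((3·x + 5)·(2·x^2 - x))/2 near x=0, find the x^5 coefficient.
Expand to order 5: sin((3·x + 5)·(2·x^2 - x))/2 = 515·x^5/48 - 175·x^4/4 + 161·x^3/12 + 7·x^2/2 - 5·x/2 + O(x^6).
The coefficient of x^5 is 515/48.

Final answer: 515/48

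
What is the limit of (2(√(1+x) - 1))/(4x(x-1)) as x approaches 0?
Both numerator and denominator → 0 as x → 0; this is a 0/0 indeterminate form.
Expand each to leading order near x = 0: numerator ~ x, denominator ~ -4·x.
The limit of the ratio is -1/4.

Final answer: -1/4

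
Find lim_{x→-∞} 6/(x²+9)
Evaluate the dominant behaviour as x → -∞; each term tends to a finite value or vanishes.
Limit = 0.

Final answer: 0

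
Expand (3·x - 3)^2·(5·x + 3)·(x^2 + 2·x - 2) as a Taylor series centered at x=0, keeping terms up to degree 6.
45·x^5 + 27·x^4 - 225·x^3 + 135·x^2 + 72·x - 54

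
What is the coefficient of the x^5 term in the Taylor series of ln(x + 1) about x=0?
Expand to order 5: ln(x + 1) = x^5/5 - x^4/4 + x^3/3 - x^2/2 + x + O(x^6).
The coefficient of x^5 is 1/5.

Final answer: 1/5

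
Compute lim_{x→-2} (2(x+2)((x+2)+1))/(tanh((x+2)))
Both numerator and denominator → 0 as x → -2; this is a 0/0 indeterminate form.
Expand each to leading order near x = -2: numerator ~ 2·(x + 2), denominator ~ (x + 2).
The limit of the ratio is 2.

Final answer: 2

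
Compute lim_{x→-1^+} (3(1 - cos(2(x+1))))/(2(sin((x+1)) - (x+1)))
Both numerator and denominator → 0 as x → -1^+; this is a 0/0 indeterminate form.
Expand each to leading order near x = -1: numerator ~ 6·(x + 1)^2, denominator ~ -(x + 1)^3/3.
The limit of the ratio is -∞.

Final answer: -∞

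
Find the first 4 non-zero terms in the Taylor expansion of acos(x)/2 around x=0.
-3·x^5/80 - x^3/12 - x/2 + π/4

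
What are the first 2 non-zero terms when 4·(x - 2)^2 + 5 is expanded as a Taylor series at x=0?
21 - 16·x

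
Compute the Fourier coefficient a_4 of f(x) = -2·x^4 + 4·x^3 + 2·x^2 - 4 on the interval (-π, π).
a_4 = (1/π) ∫_{-π}^{π} f(x)·cos(4x) dx.
Evaluate the integral (use parity and integration by parts as needed): a_4 = 7/8 - π^2.

Final answer: 7/8 - π^2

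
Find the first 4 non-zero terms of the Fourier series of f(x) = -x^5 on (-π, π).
(-240 - 2·π^4 + 40·π^2)·sin(x) + (-5·π^2 + 15/2 + π^4)·sin(2·x) + (-2·π^4/3 - 80/81 + 40·π^2/27)·sin(3·x) + (-5·π^2/8 + 15/64 + π^4/2)·sin(4·x)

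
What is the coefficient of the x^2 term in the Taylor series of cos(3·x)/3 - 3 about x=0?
Expand to order 2: cos(3·x)/3 - 3 = -3·x^2/2 - 8/3 + O(x^3).
The coefficient of x^2 is -3/2.

Final answer: -3/2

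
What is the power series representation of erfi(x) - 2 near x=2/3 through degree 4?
-2 + erfi(2/3) + 2·e^(4/9)·(x - 2/3)/√(π) + 4·e^(4/9)·(x - 2/3)^2/(3·√(π)) + 34·e^(4/9)·(x - 2/3)^3/(27·√(π)) + 70·e^(4/9)·(x - 2/3)^4/(81·√(π))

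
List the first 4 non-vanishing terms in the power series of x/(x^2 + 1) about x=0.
-x^7 + x^5 - x^3 + x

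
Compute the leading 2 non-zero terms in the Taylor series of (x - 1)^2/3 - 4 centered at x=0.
-2·x/3 - 11/3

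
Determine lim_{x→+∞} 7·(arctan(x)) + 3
Evaluate the dominant behaviour as x → +∞; each term tends to a finite value or vanishes.
Limit = 3 + 7·π/2.

Final answer: 3 + 7·π/2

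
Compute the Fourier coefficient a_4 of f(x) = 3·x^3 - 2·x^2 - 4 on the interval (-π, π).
a_4 = (1/π) ∫_{-π}^{π} f(x)·cos(4x) dx.
Evaluate the integral (use parity and integration by parts as needed): a_4 = -1/2.

Final answer: -1/2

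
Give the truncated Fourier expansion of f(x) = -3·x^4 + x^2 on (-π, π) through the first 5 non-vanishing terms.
(-148 + 24·π^2)·cos(x) + (10 - 6·π^2)·cos(2·x) + (-20/9 + 8·π^2/3)·cos(3·x) + (13/16 - 3·π^2/2)·cos(4·x) - 3·π^4/5 + π^2/3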